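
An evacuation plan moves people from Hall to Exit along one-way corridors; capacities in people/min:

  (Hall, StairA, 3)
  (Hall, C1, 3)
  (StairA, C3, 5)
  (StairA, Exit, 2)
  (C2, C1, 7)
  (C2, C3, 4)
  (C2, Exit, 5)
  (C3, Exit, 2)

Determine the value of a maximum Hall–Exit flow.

Augment Hall→StairA→Exit: bottleneck 2, flow now 2.
Augment Hall→StairA→C3→Exit: bottleneck 1, flow now 3.
No augmenting path remains; maximum flow = 3.
In the residual graph, reachable from Hall: {Hall, C1}.
Min-cut edges: Hall→StairA (3); capacity 3 = 3.
This cut is saturated, so no flow can exceed 3.

3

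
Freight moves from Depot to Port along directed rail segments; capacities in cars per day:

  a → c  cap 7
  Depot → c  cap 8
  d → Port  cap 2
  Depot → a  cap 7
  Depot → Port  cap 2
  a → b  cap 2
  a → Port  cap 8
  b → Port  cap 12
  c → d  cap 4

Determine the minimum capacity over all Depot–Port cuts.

Augment Depot→Port: bottleneck 2, flow now 2.
Augment Depot→a→Port: bottleneck 7, flow now 9.
Augment Depot→c→d→Port: bottleneck 2, flow now 11.
No augmenting path remains; maximum flow = 11.
By max-flow min-cut, the minimum cut capacity equals the max flow.
In the residual graph, reachable from Depot: {Depot, c, d}.
Min-cut edges: Depot→a (7), Depot→Port (2), d→Port (2); capacity 7 + 2 + 2 = 11.

11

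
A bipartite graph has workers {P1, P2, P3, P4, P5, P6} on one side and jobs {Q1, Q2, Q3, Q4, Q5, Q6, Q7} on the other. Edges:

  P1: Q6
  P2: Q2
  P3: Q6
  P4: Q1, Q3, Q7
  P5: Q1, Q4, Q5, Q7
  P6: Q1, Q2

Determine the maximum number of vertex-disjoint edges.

Unit-capacity flow: source→left, listed edges, right→sink; max matching = max flow.
Augmenting path P1→Q6 (+1); matched 1.
Augmenting path P2→Q2 (+1); matched 2.
Augmenting path P4→Q1 (+1); matched 3.
Augmenting path P5→Q4 (+1); matched 4.
Augmenting path P6→Q1→P4→Q3 (+1); matched 5.
No augmenting path remains; maximum matching = 5.
König certificate: {P2, P4, P5, P6, Q6} is a vertex cover of size 5 (every listed pair touches it), so no matching can be larger.

5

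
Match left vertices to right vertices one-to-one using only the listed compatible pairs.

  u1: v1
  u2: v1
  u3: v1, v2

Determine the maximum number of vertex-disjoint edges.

2

Unit-capacity flow: source→left, listed edges, right→sink; max matching = max flow.
Augmenting path u1→v1 (+1); matched 1.
Augmenting path u3→v2 (+1); matched 2.
No augmenting path remains; maximum matching = 2.
König certificate: {u3, v1} is a vertex cover of size 2 (every listed pair touches it), so no matching can be larger.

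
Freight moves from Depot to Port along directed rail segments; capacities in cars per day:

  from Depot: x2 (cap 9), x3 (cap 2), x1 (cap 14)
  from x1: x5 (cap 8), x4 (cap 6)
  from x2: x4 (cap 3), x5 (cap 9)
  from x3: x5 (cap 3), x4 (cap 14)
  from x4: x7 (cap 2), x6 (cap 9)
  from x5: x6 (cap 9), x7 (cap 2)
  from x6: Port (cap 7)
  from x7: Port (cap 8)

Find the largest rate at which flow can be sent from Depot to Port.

Augment Depot→x1→x4→x6→Port: bottleneck 6, flow now 6.
Augment Depot→x1→x5→x6→Port: bottleneck 1, flow now 7.
Augment Depot→x1→x5→x7→Port: bottleneck 2, flow now 9.
Augment Depot→x2→x4→x7→Port: bottleneck 2, flow now 11.
No augmenting path remains; maximum flow = 11.
In the residual graph, reachable from Depot: {Depot, x1, x2, x3, x4, x5, x6}.
Min-cut edges: x4→x7 (2), x5→x7 (2), x6→Port (7); capacity 2 + 2 + 7 = 11.
This cut is saturated, so no flow can exceed 11.

11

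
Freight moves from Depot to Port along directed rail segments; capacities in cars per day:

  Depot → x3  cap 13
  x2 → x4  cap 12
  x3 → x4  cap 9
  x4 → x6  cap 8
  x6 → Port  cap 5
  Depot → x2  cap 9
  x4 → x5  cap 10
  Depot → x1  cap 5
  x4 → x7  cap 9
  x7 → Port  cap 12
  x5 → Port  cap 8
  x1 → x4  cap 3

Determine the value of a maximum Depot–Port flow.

21

Augment Depot→x1→x4→x5→Port: bottleneck 3, flow now 3.
Augment Depot→x2→x4→x5→Port: bottleneck 5, flow now 8.
Augment Depot→x2→x4→x6→Port: bottleneck 4, flow now 12.
Augment Depot→x3→x4→x6→Port: bottleneck 1, flow now 13.
Augment Depot→x3→x4→x7→Port: bottleneck 8, flow now 21.
No augmenting path remains; maximum flow = 21.
In the residual graph, reachable from Depot: {Depot, x1, x3}.
Min-cut edges: Depot→x2 (9), x1→x4 (3), x3→x4 (9); capacity 9 + 3 + 9 = 21.
This cut is saturated, so no flow can exceed 21.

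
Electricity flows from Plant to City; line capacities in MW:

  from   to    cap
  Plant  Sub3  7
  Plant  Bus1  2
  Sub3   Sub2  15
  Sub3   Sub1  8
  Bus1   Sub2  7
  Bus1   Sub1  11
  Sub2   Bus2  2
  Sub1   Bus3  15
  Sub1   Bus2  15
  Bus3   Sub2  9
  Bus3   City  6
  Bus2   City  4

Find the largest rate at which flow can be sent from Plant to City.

Augment Plant→Sub3→Sub2→Bus2→City: bottleneck 2, flow now 2.
Augment Plant→Sub3→Sub1→Bus3→City: bottleneck 5, flow now 7.
Augment Plant→Bus1→Sub1→Bus3→City: bottleneck 1, flow now 8.
Augment Plant→Bus1→Sub1→Bus2→City: bottleneck 1, flow now 9.
No augmenting path remains; maximum flow = 9.
In the residual graph, reachable from Plant: {Plant}.
Min-cut edges: Plant→Sub3 (7), Plant→Bus1 (2); capacity 7 + 2 = 9.
This cut is saturated, so no flow can exceed 9.

9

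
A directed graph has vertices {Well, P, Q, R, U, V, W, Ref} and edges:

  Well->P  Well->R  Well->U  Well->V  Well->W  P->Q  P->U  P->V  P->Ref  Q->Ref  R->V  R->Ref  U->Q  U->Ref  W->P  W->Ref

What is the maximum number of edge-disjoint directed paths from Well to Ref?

4

Assign every edge capacity 1; by Menger, the answer equals the max flow.
Path Well→P→Ref (+1); total 1.
Path Well→R→Ref (+1); total 2.
Path Well→U→Ref (+1); total 3.
Path Well→W→Ref (+1); total 4.
No residual Well→Ref path; max flow = 4.
Certifying cut of size 4: {Well→P, Well→R, Well→U, Well→W}.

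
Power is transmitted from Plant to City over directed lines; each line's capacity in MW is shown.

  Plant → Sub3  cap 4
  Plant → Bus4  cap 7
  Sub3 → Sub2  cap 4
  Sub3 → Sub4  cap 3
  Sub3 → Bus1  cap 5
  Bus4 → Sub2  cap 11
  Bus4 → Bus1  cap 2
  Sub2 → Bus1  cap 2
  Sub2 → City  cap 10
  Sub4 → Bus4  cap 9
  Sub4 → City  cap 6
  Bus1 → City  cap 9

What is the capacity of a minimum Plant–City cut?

Augment Plant→Sub3→Sub2→City: bottleneck 4, flow now 4.
Augment Plant→Bus4→Sub2→City: bottleneck 6, flow now 10.
Augment Plant→Bus4→Bus1→City: bottleneck 1, flow now 11.
No augmenting path remains; maximum flow = 11.
By max-flow min-cut, the minimum cut capacity equals the max flow.
In the residual graph, reachable from Plant: {Plant}.
Min-cut edges: Plant→Sub3 (4), Plant→Bus4 (7); capacity 4 + 7 = 11.

11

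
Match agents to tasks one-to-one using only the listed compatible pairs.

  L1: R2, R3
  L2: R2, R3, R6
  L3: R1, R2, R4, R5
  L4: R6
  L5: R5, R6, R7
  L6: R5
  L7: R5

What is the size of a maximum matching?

6

Unit-capacity flow: source→left, listed edges, right→sink; max matching = max flow.
Augmenting path L1→R2 (+1); matched 1.
Augmenting path L2→R3 (+1); matched 2.
Augmenting path L3→R1 (+1); matched 3.
Augmenting path L4→R6 (+1); matched 4.
Augmenting path L5→R5 (+1); matched 5.
Augmenting path L6→R5→L5→R7 (+1); matched 6.
No augmenting path remains; maximum matching = 6.
König certificate: {L1, L2, L3, L4, L5, R5} is a vertex cover of size 6 (every listed pair touches it), so no matching can be larger.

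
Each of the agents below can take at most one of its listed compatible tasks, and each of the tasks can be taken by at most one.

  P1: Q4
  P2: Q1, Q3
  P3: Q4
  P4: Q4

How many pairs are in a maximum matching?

Unit-capacity flow: source→left, listed edges, right→sink; max matching = max flow.
Augmenting path P1→Q4 (+1); matched 1.
Augmenting path P2→Q1 (+1); matched 2.
No augmenting path remains; maximum matching = 2.
König certificate: {P2, Q4} is a vertex cover of size 2 (every listed pair touches it), so no matching can be larger.

2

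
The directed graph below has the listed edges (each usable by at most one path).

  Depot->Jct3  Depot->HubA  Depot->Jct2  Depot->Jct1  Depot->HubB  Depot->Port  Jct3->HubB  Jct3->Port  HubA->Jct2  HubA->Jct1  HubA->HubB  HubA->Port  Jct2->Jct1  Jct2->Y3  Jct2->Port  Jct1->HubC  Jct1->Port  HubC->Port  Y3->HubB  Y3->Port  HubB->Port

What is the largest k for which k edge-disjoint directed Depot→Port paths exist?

6

Assign every edge capacity 1; by Menger, the answer equals the max flow.
Path Depot→Port (+1); total 1.
Path Depot→Jct3→Port (+1); total 2.
Path Depot→HubA→Port (+1); total 3.
Path Depot→Jct2→Port (+1); total 4.
Path Depot→Jct1→Port (+1); total 5.
Path Depot→HubB→Port (+1); total 6.
No residual Depot→Port path; max flow = 6.
Certifying cut of size 6: {Depot→HubA, Depot→HubB, Depot→Jct1, Depot→Jct2, Depot→Jct3, Depot→Port}.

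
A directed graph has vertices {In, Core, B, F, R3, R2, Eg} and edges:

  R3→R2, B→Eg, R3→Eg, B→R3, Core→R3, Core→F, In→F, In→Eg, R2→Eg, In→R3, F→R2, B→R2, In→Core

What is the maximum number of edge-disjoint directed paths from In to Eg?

Assign every edge capacity 1; by Menger, the answer equals the max flow.
Path In→Eg (+1); total 1.
Path In→R3→Eg (+1); total 2.
Path In→F→R2→Eg (+1); total 3.
No residual In→Eg path; max flow = 3.
Certifying cut of size 3: {In→Eg, R2→Eg, R3→Eg}.

3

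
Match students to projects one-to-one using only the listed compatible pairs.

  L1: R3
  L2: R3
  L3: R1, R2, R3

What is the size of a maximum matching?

2

Unit-capacity flow: source→left, listed edges, right→sink; max matching = max flow.
Augmenting path L1→R3 (+1); matched 1.
Augmenting path L3→R1 (+1); matched 2.
No augmenting path remains; maximum matching = 2.
König certificate: {L3, R3} is a vertex cover of size 2 (every listed pair touches it), so no matching can be larger.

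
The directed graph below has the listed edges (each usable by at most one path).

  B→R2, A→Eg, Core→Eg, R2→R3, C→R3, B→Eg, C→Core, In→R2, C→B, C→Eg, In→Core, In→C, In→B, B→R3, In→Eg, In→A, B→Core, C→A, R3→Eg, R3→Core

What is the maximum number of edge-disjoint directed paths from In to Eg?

Assign every edge capacity 1; by Menger, the answer equals the max flow.
Path In→Eg (+1); total 1.
Path In→C→Eg (+1); total 2.
Path In→A→Eg (+1); total 3.
Path In→B→Eg (+1); total 4.
Path In→Core→Eg (+1); total 5.
Path In→R2→R3→Eg (+1); total 6.
No residual In→Eg path; max flow = 6.
Certifying cut of size 6: {In→A, In→B, In→C, In→Core, In→Eg, In→R2}.

6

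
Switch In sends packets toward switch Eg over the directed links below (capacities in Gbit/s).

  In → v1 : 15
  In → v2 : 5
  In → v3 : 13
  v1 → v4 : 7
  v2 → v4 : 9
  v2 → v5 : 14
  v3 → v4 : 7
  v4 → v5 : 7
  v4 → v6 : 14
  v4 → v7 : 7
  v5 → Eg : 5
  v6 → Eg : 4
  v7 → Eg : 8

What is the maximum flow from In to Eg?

Augment In→v2→v5→Eg: bottleneck 5, flow now 5.
Augment In→v1→v4→v6→Eg: bottleneck 4, flow now 9.
Augment In→v1→v4→v7→Eg: bottleneck 3, flow now 12.
Augment In→v3→v4→v7→Eg: bottleneck 4, flow now 16.
No augmenting path remains; maximum flow = 16.
In the residual graph, reachable from In: {In, v1, v2, v3, v4, v5, v6}.
Min-cut edges: v4→v7 (7), v5→Eg (5), v6→Eg (4); capacity 7 + 5 + 4 = 16.
This cut is saturated, so no flow can exceed 16.

16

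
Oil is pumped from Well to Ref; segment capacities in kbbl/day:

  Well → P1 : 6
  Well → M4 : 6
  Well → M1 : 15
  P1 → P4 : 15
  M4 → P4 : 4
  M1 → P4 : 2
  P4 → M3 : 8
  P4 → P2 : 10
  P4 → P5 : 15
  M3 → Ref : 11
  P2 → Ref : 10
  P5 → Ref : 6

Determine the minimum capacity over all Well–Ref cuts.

Augment Well→P1→P4→M3→Ref: bottleneck 6, flow now 6.
Augment Well→M4→P4→M3→Ref: bottleneck 2, flow now 8.
Augment Well→M4→P4→P2→Ref: bottleneck 2, flow now 10.
Augment Well→M1→P4→P2→Ref: bottleneck 2, flow now 12.
No augmenting path remains; maximum flow = 12.
By max-flow min-cut, the minimum cut capacity equals the max flow.
In the residual graph, reachable from Well: {Well, M4, M1}.
Min-cut edges: Well→P1 (6), M4→P4 (4), M1→P4 (2); capacity 6 + 4 + 2 = 12.

12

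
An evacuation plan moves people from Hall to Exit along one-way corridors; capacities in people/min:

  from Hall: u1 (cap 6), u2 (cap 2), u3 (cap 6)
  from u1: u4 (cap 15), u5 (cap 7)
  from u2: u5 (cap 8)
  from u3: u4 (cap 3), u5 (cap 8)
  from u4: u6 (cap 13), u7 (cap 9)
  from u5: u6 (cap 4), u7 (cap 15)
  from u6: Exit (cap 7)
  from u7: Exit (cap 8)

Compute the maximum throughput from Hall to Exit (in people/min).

14

Augment Hall→u1→u4→u6→Exit: bottleneck 6, flow now 6.
Augment Hall→u2→u5→u6→Exit: bottleneck 1, flow now 7.
Augment Hall→u2→u5→u7→Exit: bottleneck 1, flow now 8.
Augment Hall→u3→u4→u7→Exit: bottleneck 3, flow now 11.
Augment Hall→u3→u5→u7→Exit: bottleneck 3, flow now 14.
No augmenting path remains; maximum flow = 14.
In the residual graph, reachable from Hall: {Hall}.
Min-cut edges: Hall→u1 (6), Hall→u2 (2), Hall→u3 (6); capacity 6 + 2 + 6 = 14.
This cut is saturated, so no flow can exceed 14.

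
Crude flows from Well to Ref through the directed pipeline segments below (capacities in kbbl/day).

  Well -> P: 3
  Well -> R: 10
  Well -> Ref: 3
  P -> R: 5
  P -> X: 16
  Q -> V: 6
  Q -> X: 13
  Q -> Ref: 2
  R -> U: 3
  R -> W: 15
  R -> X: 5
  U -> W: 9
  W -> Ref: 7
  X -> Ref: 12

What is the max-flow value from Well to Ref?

16

Augment Well→Ref: bottleneck 3, flow now 3.
Augment Well→P→X→Ref: bottleneck 3, flow now 6.
Augment Well→R→W→Ref: bottleneck 7, flow now 13.
Augment Well→R→X→Ref: bottleneck 3, flow now 16.
No augmenting path remains; maximum flow = 16.
In the residual graph, reachable from Well: {Well}.
Min-cut edges: Well→P (3), Well→R (10), Well→Ref (3); capacity 3 + 10 + 3 = 16.
This cut is saturated, so no flow can exceed 16.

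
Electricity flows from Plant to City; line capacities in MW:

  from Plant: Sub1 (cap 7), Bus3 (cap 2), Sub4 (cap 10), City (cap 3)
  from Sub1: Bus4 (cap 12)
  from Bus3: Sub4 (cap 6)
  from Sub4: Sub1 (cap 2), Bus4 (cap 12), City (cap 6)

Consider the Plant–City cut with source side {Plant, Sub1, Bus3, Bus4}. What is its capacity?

Edges leaving {Plant, Sub1, Bus3, Bus4}: Plant→Sub4 (10), Plant→City (3), Bus3→Sub4 (6).
Cut capacity = 10 + 3 + 6 = 19.

19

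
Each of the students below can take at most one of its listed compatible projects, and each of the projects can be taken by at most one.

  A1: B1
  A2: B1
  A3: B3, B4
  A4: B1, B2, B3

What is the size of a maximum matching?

Unit-capacity flow: source→left, listed edges, right→sink; max matching = max flow.
Augmenting path A1→B1 (+1); matched 1.
Augmenting path A3→B3 (+1); matched 2.
Augmenting path A4→B2 (+1); matched 3.
No augmenting path remains; maximum matching = 3.
König certificate: {A3, A4, B1} is a vertex cover of size 3 (every listed pair touches it), so no matching can be larger.

3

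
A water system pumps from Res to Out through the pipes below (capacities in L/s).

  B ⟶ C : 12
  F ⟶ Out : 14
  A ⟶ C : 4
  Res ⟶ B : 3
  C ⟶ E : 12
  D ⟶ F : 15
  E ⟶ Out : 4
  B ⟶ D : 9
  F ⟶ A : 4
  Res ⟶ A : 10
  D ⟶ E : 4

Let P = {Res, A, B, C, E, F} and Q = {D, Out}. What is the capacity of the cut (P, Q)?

Edges leaving {Res, A, B, C, E, F}: B→D (9), E→Out (4), F→Out (14).
Cut capacity = 9 + 4 + 14 = 27.

27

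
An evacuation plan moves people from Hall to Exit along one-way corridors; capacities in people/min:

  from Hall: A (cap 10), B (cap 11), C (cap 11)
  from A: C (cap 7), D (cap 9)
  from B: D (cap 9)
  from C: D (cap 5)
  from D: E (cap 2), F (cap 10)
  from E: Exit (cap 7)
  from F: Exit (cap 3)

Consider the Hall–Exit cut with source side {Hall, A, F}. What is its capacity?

41

Edges leaving {Hall, A, F}: Hall→B (11), Hall→C (11), A→C (7), A→D (9), F→Exit (3).
Cut capacity = 11 + 11 + 7 + 9 + 3 = 41.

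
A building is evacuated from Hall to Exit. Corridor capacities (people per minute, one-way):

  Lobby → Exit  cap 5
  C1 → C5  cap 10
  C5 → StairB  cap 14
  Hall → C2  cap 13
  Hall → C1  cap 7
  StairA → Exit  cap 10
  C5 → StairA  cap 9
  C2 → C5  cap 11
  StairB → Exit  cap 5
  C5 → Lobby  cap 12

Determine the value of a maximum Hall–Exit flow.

18

Augment Hall→C2→C5→StairA→Exit: bottleneck 9, flow now 9.
Augment Hall→C2→C5→StairB→Exit: bottleneck 2, flow now 11.
Augment Hall→C1→C5→StairB→Exit: bottleneck 3, flow now 14.
Augment Hall→C1→C5→Lobby→Exit: bottleneck 4, flow now 18.
No augmenting path remains; maximum flow = 18.
In the residual graph, reachable from Hall: {Hall, C2}.
Min-cut edges: Hall→C1 (7), C2→C5 (11); capacity 7 + 11 = 18.
This cut is saturated, so no flow can exceed 18.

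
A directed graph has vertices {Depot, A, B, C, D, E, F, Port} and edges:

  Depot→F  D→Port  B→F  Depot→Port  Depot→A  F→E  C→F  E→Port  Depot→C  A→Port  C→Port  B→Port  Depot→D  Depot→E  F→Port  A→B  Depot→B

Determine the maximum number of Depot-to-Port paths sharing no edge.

Assign every edge capacity 1; by Menger, the answer equals the max flow.
Path Depot→Port (+1); total 1.
Path Depot→A→Port (+1); total 2.
Path Depot→B→Port (+1); total 3.
Path Depot→C→Port (+1); total 4.
Path Depot→D→Port (+1); total 5.
Path Depot→E→Port (+1); total 6.
Path Depot→F→Port (+1); total 7.
No residual Depot→Port path; max flow = 7.
Certifying cut of size 7: {Depot→A, Depot→B, Depot→C, Depot→D, Depot→E, Depot→F, Depot→Port}.

7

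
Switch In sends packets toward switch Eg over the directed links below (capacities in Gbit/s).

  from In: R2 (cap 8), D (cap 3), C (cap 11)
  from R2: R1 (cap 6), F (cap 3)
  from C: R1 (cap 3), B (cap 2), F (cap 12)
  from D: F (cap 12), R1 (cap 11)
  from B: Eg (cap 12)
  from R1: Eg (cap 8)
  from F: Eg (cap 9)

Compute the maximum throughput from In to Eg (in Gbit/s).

19

Augment In→R2→R1→Eg: bottleneck 6, flow now 6.
Augment In→R2→F→Eg: bottleneck 2, flow now 8.
Augment In→C→B→Eg: bottleneck 2, flow now 10.
Augment In→C→R1→Eg: bottleneck 2, flow now 12.
Augment In→C→F→Eg: bottleneck 7, flow now 19.
No augmenting path remains; maximum flow = 19.
In the residual graph, reachable from In: {In, R2, C, D, R1, F}.
Min-cut edges: C→B (2), R1→Eg (8), F→Eg (9); capacity 2 + 8 + 9 = 19.
This cut is saturated, so no flow can exceed 19.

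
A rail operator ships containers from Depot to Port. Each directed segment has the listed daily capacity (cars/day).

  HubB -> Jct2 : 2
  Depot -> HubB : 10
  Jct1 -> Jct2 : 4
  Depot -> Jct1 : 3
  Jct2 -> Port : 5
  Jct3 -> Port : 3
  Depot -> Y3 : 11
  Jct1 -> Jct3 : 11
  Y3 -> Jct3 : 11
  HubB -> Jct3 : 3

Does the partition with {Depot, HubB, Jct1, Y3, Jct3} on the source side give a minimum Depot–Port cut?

Given cut capacity: 2 + 4 + 3 = 9.
Augment Depot→HubB→Jct2→Port: bottleneck 2, flow now 2.
Augment Depot→HubB→Jct3→Port: bottleneck 3, flow now 5.
Augment Depot→Jct1→Jct2→Port: bottleneck 3, flow now 8.
No augmenting path remains; maximum flow = 8.
In the residual graph, reachable from Depot: {Depot, HubB, Y3, Jct3}.
Min-cut edges: Depot→Jct1 (3), HubB→Jct2 (2), Jct3→Port (3); capacity 3 + 2 + 3 = 8.
Cut capacity 9 exceeds the max flow 8, so it is not minimum.

No — its capacity is 9, but the minimum cut has capacity 8.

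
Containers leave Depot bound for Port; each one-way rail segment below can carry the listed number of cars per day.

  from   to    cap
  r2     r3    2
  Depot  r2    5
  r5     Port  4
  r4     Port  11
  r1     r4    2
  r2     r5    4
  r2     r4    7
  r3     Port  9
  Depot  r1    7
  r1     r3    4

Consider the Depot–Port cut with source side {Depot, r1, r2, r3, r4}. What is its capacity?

24

Edges leaving {Depot, r1, r2, r3, r4}: r2→r5 (4), r3→Port (9), r4→Port (11).
Cut capacity = 4 + 9 + 11 = 24.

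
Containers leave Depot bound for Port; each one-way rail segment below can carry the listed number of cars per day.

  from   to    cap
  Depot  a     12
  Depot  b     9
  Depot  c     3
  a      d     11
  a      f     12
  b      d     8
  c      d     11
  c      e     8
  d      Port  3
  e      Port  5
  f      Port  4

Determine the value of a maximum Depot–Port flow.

Augment Depot→a→d→Port: bottleneck 3, flow now 3.
Augment Depot→a→f→Port: bottleneck 4, flow now 7.
Augment Depot→c→e→Port: bottleneck 3, flow now 10.
No augmenting path remains; maximum flow = 10.
In the residual graph, reachable from Depot: {Depot, a, b, d, f}.
Min-cut edges: Depot→c (3), d→Port (3), f→Port (4); capacity 3 + 3 + 4 = 10.
This cut is saturated, so no flow can exceed 10.

10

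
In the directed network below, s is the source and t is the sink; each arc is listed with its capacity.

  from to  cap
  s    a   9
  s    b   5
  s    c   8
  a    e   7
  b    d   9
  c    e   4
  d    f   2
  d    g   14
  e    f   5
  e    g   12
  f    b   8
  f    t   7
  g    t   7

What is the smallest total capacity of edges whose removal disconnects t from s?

14

Augment s→a→e→f→t: bottleneck 5, flow now 5.
Augment s→a→e→g→t: bottleneck 2, flow now 7.
Augment s→b→d→f→t: bottleneck 2, flow now 9.
Augment s→b→d→g→t: bottleneck 3, flow now 12.
Augment s→c→e→g→t: bottleneck 2, flow now 14.
No augmenting path remains; maximum flow = 14.
By max-flow min-cut, the minimum cut capacity equals the max flow.
In the residual graph, reachable from s: {s, a, b, c, d, e, g}.
Min-cut edges: d→f (2), e→f (5), g→t (7); capacity 2 + 5 + 7 = 14.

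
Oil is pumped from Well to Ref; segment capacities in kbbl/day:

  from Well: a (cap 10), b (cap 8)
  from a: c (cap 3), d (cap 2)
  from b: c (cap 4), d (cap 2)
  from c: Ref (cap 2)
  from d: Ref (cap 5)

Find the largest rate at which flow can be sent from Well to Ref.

6

Augment Well→a→c→Ref: bottleneck 2, flow now 2.
Augment Well→a→d→Ref: bottleneck 2, flow now 4.
Augment Well→b→d→Ref: bottleneck 2, flow now 6.
No augmenting path remains; maximum flow = 6.
In the residual graph, reachable from Well: {Well, a, b, c}.
Min-cut edges: a→d (2), b→d (2), c→Ref (2); capacity 2 + 2 + 2 = 6.
This cut is saturated, so no flow can exceed 6.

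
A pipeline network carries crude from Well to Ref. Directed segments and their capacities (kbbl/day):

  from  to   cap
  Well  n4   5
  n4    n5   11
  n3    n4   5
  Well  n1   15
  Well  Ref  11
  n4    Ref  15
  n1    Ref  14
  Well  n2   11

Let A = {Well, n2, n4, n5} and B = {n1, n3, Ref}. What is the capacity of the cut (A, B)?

41

Edges leaving {Well, n2, n4, n5}: Well→n1 (15), Well→Ref (11), n4→Ref (15).
Cut capacity = 15 + 11 + 15 = 41.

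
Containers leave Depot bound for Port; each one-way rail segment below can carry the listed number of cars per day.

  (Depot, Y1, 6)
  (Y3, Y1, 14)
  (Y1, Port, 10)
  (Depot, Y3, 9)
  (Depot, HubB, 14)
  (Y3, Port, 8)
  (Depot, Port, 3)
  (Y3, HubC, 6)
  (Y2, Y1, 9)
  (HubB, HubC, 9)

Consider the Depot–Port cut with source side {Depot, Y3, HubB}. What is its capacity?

46

Edges leaving {Depot, Y3, HubB}: Depot→Y1 (6), Depot→Port (3), Y3→HubC (6), Y3→Y1 (14), Y3→Port (8), HubB→HubC (9).
Cut capacity = 6 + 3 + 6 + 14 + 8 + 9 = 46.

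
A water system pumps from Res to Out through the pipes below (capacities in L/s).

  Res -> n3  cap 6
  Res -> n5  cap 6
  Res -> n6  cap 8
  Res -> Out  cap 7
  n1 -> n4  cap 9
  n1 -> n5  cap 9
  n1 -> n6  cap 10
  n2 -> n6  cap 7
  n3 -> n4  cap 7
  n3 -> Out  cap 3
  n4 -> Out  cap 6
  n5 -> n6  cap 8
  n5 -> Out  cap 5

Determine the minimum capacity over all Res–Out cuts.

18

Augment Res→Out: bottleneck 7, flow now 7.
Augment Res→n3→Out: bottleneck 3, flow now 10.
Augment Res→n5→Out: bottleneck 5, flow now 15.
Augment Res→n3→n4→Out: bottleneck 3, flow now 18.
No augmenting path remains; maximum flow = 18.
By max-flow min-cut, the minimum cut capacity equals the max flow.
In the residual graph, reachable from Res: {Res, n5, n6}.
Min-cut edges: Res→n3 (6), Res→Out (7), n5→Out (5); capacity 6 + 7 + 5 = 18.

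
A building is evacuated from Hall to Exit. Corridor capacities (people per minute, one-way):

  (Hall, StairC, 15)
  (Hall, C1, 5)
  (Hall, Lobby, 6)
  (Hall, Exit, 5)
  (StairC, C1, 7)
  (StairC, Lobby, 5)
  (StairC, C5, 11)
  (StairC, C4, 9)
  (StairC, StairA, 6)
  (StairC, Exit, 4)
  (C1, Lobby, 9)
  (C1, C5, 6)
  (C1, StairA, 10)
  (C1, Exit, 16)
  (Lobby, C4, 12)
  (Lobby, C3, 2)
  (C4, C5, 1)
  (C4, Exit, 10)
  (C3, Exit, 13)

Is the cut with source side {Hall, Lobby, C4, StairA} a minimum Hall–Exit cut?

Given cut capacity: 15 + 5 + 5 + 2 + 1 + 10 = 38.
Augment Hall→Exit: bottleneck 5, flow now 5.
Augment Hall→StairC→Exit: bottleneck 4, flow now 9.
Augment Hall→C1→Exit: bottleneck 5, flow now 14.
Augment Hall→StairC→C1→Exit: bottleneck 7, flow now 21.
Augment Hall→StairC→C4→Exit: bottleneck 4, flow now 25.
Augment Hall→Lobby→C4→Exit: bottleneck 6, flow now 31.
No augmenting path remains; maximum flow = 31.
In the residual graph, reachable from Hall: {Hall}.
Min-cut edges: Hall→StairC (15), Hall→C1 (5), Hall→Lobby (6), Hall→Exit (5); capacity 15 + 5 + 6 + 5 = 31.
Cut capacity 38 exceeds the max flow 31, so it is not minimum.

No — its capacity is 38, but the minimum cut has capacity 31.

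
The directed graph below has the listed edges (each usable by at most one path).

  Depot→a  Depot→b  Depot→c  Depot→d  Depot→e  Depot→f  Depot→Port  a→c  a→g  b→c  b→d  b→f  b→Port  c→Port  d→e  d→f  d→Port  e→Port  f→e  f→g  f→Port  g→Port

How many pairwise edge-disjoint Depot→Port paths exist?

7

Assign every edge capacity 1; by Menger, the answer equals the max flow.
Path Depot→Port (+1); total 1.
Path Depot→b→Port (+1); total 2.
Path Depot→c→Port (+1); total 3.
Path Depot→d→Port (+1); total 4.
Path Depot→e→Port (+1); total 5.
Path Depot→f→Port (+1); total 6.
Path Depot→a→g→Port (+1); total 7.
No residual Depot→Port path; max flow = 7.
Certifying cut of size 7: {Depot→Port, Depot→a, Depot→b, Depot→c, Depot→d, Depot→e, Depot→f}.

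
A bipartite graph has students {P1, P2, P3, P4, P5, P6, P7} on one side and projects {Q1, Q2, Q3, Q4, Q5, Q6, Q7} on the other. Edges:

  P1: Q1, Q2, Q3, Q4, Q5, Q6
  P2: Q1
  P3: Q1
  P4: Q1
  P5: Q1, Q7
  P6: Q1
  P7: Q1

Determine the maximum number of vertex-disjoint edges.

Unit-capacity flow: source→left, listed edges, right→sink; max matching = max flow.
Augmenting path P1→Q1 (+1); matched 1.
Augmenting path P5→Q7 (+1); matched 2.
Augmenting path P2→Q1→P1→Q2 (+1); matched 3.
No augmenting path remains; maximum matching = 3.
König certificate: {P1, P5, Q1} is a vertex cover of size 3 (every listed pair touches it), so no matching can be larger.

3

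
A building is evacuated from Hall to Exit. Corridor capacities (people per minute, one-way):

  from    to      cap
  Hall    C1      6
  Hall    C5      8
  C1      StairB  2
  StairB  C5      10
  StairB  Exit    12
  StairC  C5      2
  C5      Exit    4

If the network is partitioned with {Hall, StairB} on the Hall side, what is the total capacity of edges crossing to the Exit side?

36

Edges leaving {Hall, StairB}: Hall→C1 (6), Hall→C5 (8), StairB→C5 (10), StairB→Exit (12).
Cut capacity = 6 + 8 + 10 + 12 = 36.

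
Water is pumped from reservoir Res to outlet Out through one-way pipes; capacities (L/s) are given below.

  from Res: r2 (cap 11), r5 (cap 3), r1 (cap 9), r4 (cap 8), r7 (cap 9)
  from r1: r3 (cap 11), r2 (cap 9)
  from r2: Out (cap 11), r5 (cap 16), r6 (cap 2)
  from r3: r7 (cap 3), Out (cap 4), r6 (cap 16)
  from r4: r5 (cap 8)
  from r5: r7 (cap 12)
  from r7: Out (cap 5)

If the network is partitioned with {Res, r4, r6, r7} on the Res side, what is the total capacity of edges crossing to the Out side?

Edges leaving {Res, r4, r6, r7}: Res→r1 (9), Res→r2 (11), Res→r5 (3), r4→r5 (8), r7→Out (5).
Cut capacity = 9 + 11 + 3 + 8 + 5 = 36.

36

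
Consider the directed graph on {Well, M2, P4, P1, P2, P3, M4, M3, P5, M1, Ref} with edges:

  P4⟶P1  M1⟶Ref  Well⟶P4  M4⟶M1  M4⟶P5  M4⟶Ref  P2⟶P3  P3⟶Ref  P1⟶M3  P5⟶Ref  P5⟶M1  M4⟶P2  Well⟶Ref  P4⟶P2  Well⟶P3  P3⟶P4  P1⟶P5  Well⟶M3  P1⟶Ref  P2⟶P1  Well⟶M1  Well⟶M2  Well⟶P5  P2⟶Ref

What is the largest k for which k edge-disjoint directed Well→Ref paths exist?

Assign every edge capacity 1; by Menger, the answer equals the max flow.
Path Well→Ref (+1); total 1.
Path Well→P3→Ref (+1); total 2.
Path Well→P5→Ref (+1); total 3.
Path Well→M1→Ref (+1); total 4.
Path Well→P4→P1→Ref (+1); total 5.
No residual Well→Ref path; max flow = 5.
Certifying cut of size 5: {Well→M1, Well→P3, Well→P4, Well→P5, Well→Ref}.

5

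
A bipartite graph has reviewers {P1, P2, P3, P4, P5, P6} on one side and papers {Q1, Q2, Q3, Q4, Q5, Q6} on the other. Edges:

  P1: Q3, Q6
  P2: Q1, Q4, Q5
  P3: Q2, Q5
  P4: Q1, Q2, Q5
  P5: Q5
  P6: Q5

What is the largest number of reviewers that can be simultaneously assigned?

Unit-capacity flow: source→left, listed edges, right→sink; max matching = max flow.
Augmenting path P1→Q3 (+1); matched 1.
Augmenting path P2→Q1 (+1); matched 2.
Augmenting path P3→Q2 (+1); matched 3.
Augmenting path P4→Q5 (+1); matched 4.
Augmenting path P5→Q5→P4→Q1→P2→Q4 (+1); matched 5.
No augmenting path remains; maximum matching = 5.
König certificate: {P1, P2, P3, P4, Q5} is a vertex cover of size 5 (every listed pair touches it), so no matching can be larger.

5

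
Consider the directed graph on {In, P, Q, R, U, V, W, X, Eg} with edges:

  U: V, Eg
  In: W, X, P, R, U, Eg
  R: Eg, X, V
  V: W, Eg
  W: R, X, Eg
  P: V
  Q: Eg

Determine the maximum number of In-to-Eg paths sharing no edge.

Assign every edge capacity 1; by Menger, the answer equals the max flow.
Path In→Eg (+1); total 1.
Path In→R→Eg (+1); total 2.
Path In→U→Eg (+1); total 3.
Path In→W→Eg (+1); total 4.
Path In→P→V→Eg (+1); total 5.
No residual In→Eg path; max flow = 5.
Certifying cut of size 5: {In→Eg, In→P, In→R, In→U, In→W}.

5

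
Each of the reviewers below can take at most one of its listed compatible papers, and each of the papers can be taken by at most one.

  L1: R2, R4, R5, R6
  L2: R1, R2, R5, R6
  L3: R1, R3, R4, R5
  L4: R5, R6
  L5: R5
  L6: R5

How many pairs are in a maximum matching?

5

Unit-capacity flow: source→left, listed edges, right→sink; max matching = max flow.
Augmenting path L1→R2 (+1); matched 1.
Augmenting path L2→R1 (+1); matched 2.
Augmenting path L3→R3 (+1); matched 3.
Augmenting path L4→R5 (+1); matched 4.
Augmenting path L5→R5→L4→R6 (+1); matched 5.
No augmenting path remains; maximum matching = 5.
König certificate: {L1, L2, L3, L4, R5} is a vertex cover of size 5 (every listed pair touches it), so no matching can be larger.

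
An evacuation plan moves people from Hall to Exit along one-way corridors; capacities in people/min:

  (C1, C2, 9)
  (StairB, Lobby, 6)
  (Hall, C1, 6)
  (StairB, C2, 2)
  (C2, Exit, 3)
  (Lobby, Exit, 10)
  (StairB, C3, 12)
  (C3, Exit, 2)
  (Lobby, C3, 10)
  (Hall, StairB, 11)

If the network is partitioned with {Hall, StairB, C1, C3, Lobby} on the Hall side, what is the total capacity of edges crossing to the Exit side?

Edges leaving {Hall, StairB, C1, C3, Lobby}: StairB→C2 (2), C1→C2 (9), C3→Exit (2), Lobby→Exit (10).
Cut capacity = 2 + 9 + 2 + 10 = 23.

23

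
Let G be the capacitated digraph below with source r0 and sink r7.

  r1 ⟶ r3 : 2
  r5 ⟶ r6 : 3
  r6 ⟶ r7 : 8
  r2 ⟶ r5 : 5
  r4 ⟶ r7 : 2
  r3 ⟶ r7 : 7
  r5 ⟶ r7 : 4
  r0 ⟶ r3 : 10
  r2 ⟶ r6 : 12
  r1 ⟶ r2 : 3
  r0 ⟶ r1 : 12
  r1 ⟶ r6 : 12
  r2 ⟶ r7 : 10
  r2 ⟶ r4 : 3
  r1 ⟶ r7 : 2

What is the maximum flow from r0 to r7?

19

Augment r0→r1→r7: bottleneck 2, flow now 2.
Augment r0→r3→r7: bottleneck 7, flow now 9.
Augment r0→r1→r2→r7: bottleneck 3, flow now 12.
Augment r0→r1→r6→r7: bottleneck 7, flow now 19.
No augmenting path remains; maximum flow = 19.
In the residual graph, reachable from r0: {r0, r3}.
Min-cut edges: r0→r1 (12), r3→r7 (7); capacity 12 + 7 = 19.
This cut is saturated, so no flow can exceed 19.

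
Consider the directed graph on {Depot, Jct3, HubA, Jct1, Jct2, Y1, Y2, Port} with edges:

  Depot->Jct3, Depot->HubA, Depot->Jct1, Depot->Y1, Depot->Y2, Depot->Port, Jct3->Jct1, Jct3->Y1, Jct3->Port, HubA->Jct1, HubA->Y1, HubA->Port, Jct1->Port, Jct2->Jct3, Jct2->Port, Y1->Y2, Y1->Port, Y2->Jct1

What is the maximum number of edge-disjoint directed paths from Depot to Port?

Assign every edge capacity 1; by Menger, the answer equals the max flow.
Path Depot→Port (+1); total 1.
Path Depot→Jct3→Port (+1); total 2.
Path Depot→HubA→Port (+1); total 3.
Path Depot→Jct1→Port (+1); total 4.
Path Depot→Y1→Port (+1); total 5.
No residual Depot→Port path; max flow = 5.
Certifying cut of size 5: {Depot→HubA, Depot→Jct3, Depot→Port, Depot→Y1, Jct1→Port}.

5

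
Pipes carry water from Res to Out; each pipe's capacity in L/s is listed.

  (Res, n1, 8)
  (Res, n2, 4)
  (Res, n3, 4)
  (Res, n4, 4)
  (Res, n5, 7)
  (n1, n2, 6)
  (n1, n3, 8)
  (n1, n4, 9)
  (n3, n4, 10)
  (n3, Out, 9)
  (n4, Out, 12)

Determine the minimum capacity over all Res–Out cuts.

Augment Res→n3→Out: bottleneck 4, flow now 4.
Augment Res→n4→Out: bottleneck 4, flow now 8.
Augment Res→n1→n3→Out: bottleneck 5, flow now 13.
Augment Res→n1→n4→Out: bottleneck 3, flow now 16.
No augmenting path remains; maximum flow = 16.
By max-flow min-cut, the minimum cut capacity equals the max flow.
In the residual graph, reachable from Res: {Res, n2, n5}.
Min-cut edges: Res→n1 (8), Res→n3 (4), Res→n4 (4); capacity 8 + 4 + 4 = 16.

16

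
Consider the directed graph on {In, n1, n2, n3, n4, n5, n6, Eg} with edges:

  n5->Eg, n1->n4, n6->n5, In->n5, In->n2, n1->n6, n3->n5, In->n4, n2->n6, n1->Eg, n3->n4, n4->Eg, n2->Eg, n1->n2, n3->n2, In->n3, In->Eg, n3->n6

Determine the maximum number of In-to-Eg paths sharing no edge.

Assign every edge capacity 1; by Menger, the answer equals the max flow.
Path In→Eg (+1); total 1.
Path In→n2→Eg (+1); total 2.
Path In→n4→Eg (+1); total 3.
Path In→n5→Eg (+1); total 4.
No residual In→Eg path; max flow = 4.
Certifying cut of size 4: {In→Eg, n2→Eg, n4→Eg, n5→Eg}.

4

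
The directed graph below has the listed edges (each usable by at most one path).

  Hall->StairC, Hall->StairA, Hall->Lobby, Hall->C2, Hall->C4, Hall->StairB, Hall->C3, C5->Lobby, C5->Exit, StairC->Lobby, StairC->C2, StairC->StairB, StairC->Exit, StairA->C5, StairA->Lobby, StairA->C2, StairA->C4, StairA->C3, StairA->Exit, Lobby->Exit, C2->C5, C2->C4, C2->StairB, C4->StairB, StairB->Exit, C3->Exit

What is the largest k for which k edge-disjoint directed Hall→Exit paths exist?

6

Assign every edge capacity 1; by Menger, the answer equals the max flow.
Path Hall→StairC→Exit (+1); total 1.
Path Hall→StairA→Exit (+1); total 2.
Path Hall→Lobby→Exit (+1); total 3.
Path Hall→StairB→Exit (+1); total 4.
Path Hall→C3→Exit (+1); total 5.
Path Hall→C2→C5→Exit (+1); total 6.
No residual Hall→Exit path; max flow = 6.
Certifying cut of size 6: {Hall→C2, Hall→C3, Hall→Lobby, Hall→StairA, Hall→StairC, StairB→Exit}.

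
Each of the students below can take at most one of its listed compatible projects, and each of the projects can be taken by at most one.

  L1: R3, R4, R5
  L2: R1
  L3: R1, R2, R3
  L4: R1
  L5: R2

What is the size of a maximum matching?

Unit-capacity flow: source→left, listed edges, right→sink; max matching = max flow.
Augmenting path L1→R3 (+1); matched 1.
Augmenting path L2→R1 (+1); matched 2.
Augmenting path L3→R2 (+1); matched 3.
Augmenting path L5→R2→L3→R3→L1→R4 (+1); matched 4.
No augmenting path remains; maximum matching = 4.
König certificate: {L1, L3, L5, R1} is a vertex cover of size 4 (every listed pair touches it), so no matching can be larger.

4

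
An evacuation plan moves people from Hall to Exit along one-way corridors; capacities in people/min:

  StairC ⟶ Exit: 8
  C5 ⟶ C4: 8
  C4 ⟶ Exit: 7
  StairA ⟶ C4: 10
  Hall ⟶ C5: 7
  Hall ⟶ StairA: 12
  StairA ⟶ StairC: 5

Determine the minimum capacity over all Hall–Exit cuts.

12

Augment Hall→C5→C4→Exit: bottleneck 7, flow now 7.
Augment Hall→StairA→StairC→Exit: bottleneck 5, flow now 12.
No augmenting path remains; maximum flow = 12.
By max-flow min-cut, the minimum cut capacity equals the max flow.
In the residual graph, reachable from Hall: {Hall, C5, StairA, C4}.
Min-cut edges: StairA→StairC (5), C4→Exit (7); capacity 5 + 7 = 12.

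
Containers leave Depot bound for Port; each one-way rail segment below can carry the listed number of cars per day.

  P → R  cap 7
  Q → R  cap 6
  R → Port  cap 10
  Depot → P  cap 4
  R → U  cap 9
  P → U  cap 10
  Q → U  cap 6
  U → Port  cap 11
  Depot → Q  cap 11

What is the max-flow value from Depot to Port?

15

Augment Depot→P→R→Port: bottleneck 4, flow now 4.
Augment Depot→Q→R→Port: bottleneck 6, flow now 10.
Augment Depot→Q→U→Port: bottleneck 5, flow now 15.
No augmenting path remains; maximum flow = 15.
In the residual graph, reachable from Depot: {Depot}.
Min-cut edges: Depot→P (4), Depot→Q (11); capacity 4 + 11 = 15.
This cut is saturated, so no flow can exceed 15.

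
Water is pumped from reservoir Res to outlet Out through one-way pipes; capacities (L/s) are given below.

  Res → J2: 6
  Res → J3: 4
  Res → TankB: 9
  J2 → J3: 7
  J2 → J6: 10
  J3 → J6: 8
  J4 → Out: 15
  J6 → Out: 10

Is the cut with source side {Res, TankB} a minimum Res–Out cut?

Yes — it is a minimum cut (capacity 10).

Given cut capacity: 6 + 4 = 10.
Augment Res→J2→J6→Out: bottleneck 6, flow now 6.
Augment Res→J3→J6→Out: bottleneck 4, flow now 10.
No augmenting path remains; maximum flow = 10.
Cut capacity 10 equals the max flow, so it is a minimum cut.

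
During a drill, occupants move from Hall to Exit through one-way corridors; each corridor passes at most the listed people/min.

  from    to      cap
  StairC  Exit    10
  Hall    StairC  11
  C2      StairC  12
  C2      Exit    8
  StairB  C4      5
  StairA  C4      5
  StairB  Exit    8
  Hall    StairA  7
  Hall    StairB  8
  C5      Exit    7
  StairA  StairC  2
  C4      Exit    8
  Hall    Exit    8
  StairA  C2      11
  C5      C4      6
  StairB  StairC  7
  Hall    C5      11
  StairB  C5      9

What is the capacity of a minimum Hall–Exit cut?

44

Augment Hall→Exit: bottleneck 8, flow now 8.
Augment Hall→StairB→Exit: bottleneck 8, flow now 16.
Augment Hall→StairC→Exit: bottleneck 10, flow now 26.
Augment Hall→C5→Exit: bottleneck 7, flow now 33.
Augment Hall→StairA→C2→Exit: bottleneck 7, flow now 40.
Augment Hall→C5→C4→Exit: bottleneck 4, flow now 44.
No augmenting path remains; maximum flow = 44.
By max-flow min-cut, the minimum cut capacity equals the max flow.
In the residual graph, reachable from Hall: {Hall, StairC}.
Min-cut edges: Hall→StairB (8), Hall→StairA (7), Hall→C5 (11), Hall→Exit (8), StairC→Exit (10); capacity 8 + 7 + 11 + 8 + 10 = 44.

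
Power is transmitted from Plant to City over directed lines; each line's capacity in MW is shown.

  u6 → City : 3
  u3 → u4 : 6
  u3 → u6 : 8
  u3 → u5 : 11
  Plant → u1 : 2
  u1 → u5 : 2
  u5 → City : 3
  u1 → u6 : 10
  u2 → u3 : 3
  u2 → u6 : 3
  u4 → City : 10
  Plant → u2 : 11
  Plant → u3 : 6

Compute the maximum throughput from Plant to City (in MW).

Augment Plant→u1→u5→City: bottleneck 2, flow now 2.
Augment Plant→u2→u6→City: bottleneck 3, flow now 5.
Augment Plant→u3→u4→City: bottleneck 6, flow now 11.
Augment Plant→u2→u3→u5→City: bottleneck 1, flow now 12.
No augmenting path remains; maximum flow = 12.
In the residual graph, reachable from Plant: {Plant, u1, u2, u3, u5, u6}.
Min-cut edges: u3→u4 (6), u5→City (3), u6→City (3); capacity 6 + 3 + 3 = 12.
This cut is saturated, so no flow can exceed 12.

12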